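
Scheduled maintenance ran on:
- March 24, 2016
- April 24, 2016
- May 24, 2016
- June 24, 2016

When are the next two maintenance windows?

Gaps: 31, 30, 31 days — not constant. Every event is on the 24th of the month.
Pattern: the 24th of each month.
Next: July 2016 → July 24, 2016.
August 2016: August 24, 2016.

July 24, 2016; August 24, 2016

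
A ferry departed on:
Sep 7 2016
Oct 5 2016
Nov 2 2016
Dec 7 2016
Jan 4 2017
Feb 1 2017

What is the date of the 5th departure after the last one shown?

These are Wednesdays at 28- or 35-day spacing (28, 28, 35, 28, 28).
The pattern: 1st Wednesday of the month.
1st Wednesday of March 2017: Mar 1 2017.
April 2017 — 1st Wednesday is Apr 5 2017.
May 2017 — 1st Wednesday is May 3 2017.
1st Wednesday of June 2017: Jun 7 2017.
1st Wednesday of July 2017: Jul 5 2017.

Jul 5 2017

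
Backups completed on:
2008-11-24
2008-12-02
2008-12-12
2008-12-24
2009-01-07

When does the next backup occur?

Gaps: 8, 10, 12, 14 days — each gap is 2 larger than the previous one.
Next gap: 16 days. 2009-01-07 + 16 days = 2009-01-23.

2009-01-23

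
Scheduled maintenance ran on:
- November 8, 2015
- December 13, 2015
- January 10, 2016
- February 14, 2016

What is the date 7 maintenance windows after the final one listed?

September 11, 2016

Gaps: 35, 28, 35 days — a mix of 28 and 35. Every date is a Sunday.
Each is the 2nd Sunday of its month.
2nd Sunday of March 2016: March 13, 2016.
2nd Sunday of April 2016: April 10, 2016.
May 2016 — 2nd Sunday is May 8, 2016.
June 2016 — 2nd Sunday is June 12, 2016.
2nd Sunday of July 2016: July 10, 2016.
2nd Sunday of August 2016: August 14, 2016.
2nd Sunday of September 2016: September 11, 2016.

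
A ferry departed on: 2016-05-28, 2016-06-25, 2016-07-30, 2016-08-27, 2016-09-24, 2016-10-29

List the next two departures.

These are Saturdays with 28, 35, 28, 28, 35-day gaps.
Each is the final Saturday of its month — 2016-07-30 is past the 28th, so '4th Saturday' doesn't fit.
Last Saturday of November 2016: 2016-11-26.
Last Saturday of December 2016: 2016-12-31.

2016-11-26, 2016-12-31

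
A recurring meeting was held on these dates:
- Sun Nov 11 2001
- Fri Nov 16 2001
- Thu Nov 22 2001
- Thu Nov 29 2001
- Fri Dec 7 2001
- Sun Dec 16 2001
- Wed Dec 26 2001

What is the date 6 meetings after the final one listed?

Sun Mar 17 2002

Gaps: 5, 6, 7, 8, 9, 10 days — each gap is 1 larger than the previous one.
Next gap: 11 days. Wed Dec 26 2001 + 11 days = Sun Jan 6 2002.
Next gap: 12 days. Sun Jan 6 2002 + 12 days = Fri Jan 18 2002.
Next gap: 13 days. Fri Jan 18 2002 + 13 days = Thu Jan 31 2002.
Next gap: 14 days. Thu Jan 31 2002 + 14 days = Thu Feb 14 2002.
Next gap: 15 days. Thu Feb 14 2002 + 15 days = Fri Mar 1 2002.
Next gap: 16 days. Fri Mar 1 2002 + 16 days = Sun Mar 17 2002.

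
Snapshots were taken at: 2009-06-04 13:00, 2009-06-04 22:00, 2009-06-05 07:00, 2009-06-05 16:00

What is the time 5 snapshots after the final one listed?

2009-06-07 13:00

Gaps: 9, 9, 9 hours — each event is 9 hours after the previous one.
2009-06-05 16:00 + 9 h = 2009-06-06 01:00.
2009-06-06 01:00 + 9 h = 2009-06-06 10:00.
2009-06-06 10:00 + 9 h = 2009-06-06 19:00.
2009-06-06 19:00 + 9 h = 2009-06-07 04:00.
2009-06-07 04:00 + 9 h = 2009-06-07 13:00.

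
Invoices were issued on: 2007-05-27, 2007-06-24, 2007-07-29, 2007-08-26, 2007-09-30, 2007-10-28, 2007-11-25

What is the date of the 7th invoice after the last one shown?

2008-06-29

All Sundays; the gaps (28, 35, 28, 35, 28, 28) vary with month length.
This is the last Sunday of each month.
Last Sunday of December 2007: 2007-12-30.
Last Sunday of January 2008: 2008-01-27.
February 2008 ends with Sunday 2008-02-24.
March 2008 ends with Sunday 2008-03-30.
April 2008 ends with Sunday 2008-04-27.
May 2008 ends with Sunday 2008-05-25.
Last Sunday of June 2008: 2008-06-29.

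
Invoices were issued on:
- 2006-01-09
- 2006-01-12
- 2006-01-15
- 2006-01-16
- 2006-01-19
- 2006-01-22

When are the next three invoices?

The gap pattern 3, 3, 1, 3, 3 repeats every 3 events.
These are the Mondays, Thursdays and Sundays of each week.
Next Monday: 2006-01-23.
The following Thursday is 2006-01-26.
The following Sunday is 2006-01-29.

2006-01-23, 2006-01-26, 2006-01-29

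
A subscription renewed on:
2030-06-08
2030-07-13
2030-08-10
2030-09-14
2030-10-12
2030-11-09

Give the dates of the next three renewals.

2030-12-14, 2031-01-11, 2031-02-08

All dates are Saturdays, 35, 28, 35, 28, 28 days apart.
Specifically, the 2nd Saturday of each month.
2nd Saturday of December 2030: 2030-12-14.
January 2031 — 2nd Saturday is 2031-01-11.
February 2031 — 2nd Saturday is 2031-02-08.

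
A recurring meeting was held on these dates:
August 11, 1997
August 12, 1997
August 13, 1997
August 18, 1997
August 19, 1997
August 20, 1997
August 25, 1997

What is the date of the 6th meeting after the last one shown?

Gaps: 1, 1, 5, 1, 1, 5 days — not constant, but cyclic with period 3.
The events fall on every Monday, Tuesday and Wednesday.
The following Tuesday is August 26, 1997.
Next Wednesday: August 27, 1997.
Next Monday: September 1, 1997.
Next Tuesday: September 2, 1997.
Next Wednesday: September 3, 1997.
The following Monday is September 8, 1997.

September 8, 1997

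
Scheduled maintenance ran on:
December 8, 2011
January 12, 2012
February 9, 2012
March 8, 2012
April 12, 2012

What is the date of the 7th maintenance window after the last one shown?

Gaps: 35, 28, 28, 35 days — a mix of 28 and 35. Every date is a Thursday.
Each is the 2nd Thursday of its month.
2nd Thursday of May 2012: May 10, 2012.
June 2012 — 2nd Thursday is June 14, 2012.
2nd Thursday of July 2012: July 12, 2012.
August 2012 — 2nd Thursday is August 9, 2012.
September 2012 — 2nd Thursday is September 13, 2012.
2nd Thursday of October 2012: October 11, 2012.
2nd Thursday of November 2012: November 8, 2012.

November 8, 2012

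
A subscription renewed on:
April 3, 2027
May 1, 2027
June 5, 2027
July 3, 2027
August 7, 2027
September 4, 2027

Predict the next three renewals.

Gaps: 28, 35, 28, 35, 28 days — a mix of 28 and 35. Every date is a Saturday.
Each is the 1st Saturday of its month.
1st Saturday of October 2027: October 2, 2027.
1st Saturday of November 2027: November 6, 2027.
December 2027 — 1st Saturday is December 4, 2027.

October 2, 2027; November 6, 2027; December 4, 2027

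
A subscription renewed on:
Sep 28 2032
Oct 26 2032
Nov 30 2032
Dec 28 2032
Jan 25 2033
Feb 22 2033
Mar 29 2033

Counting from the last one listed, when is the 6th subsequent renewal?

All Tuesdays; the gaps (28, 35, 28, 28, 28, 35) vary with month length.
This is the last Tuesday of each month.
Last Tuesday of April 2033: Apr 26 2033.
Last Tuesday of May 2033: May 31 2033.
June 2033 ends with Tuesday Jun 28 2033.
Last Tuesday of July 2033: Jul 26 2033.
Last Tuesday of August 2033: Aug 30 2033.
Last Tuesday of September 2033: Sep 27 2033.

Sep 27 2033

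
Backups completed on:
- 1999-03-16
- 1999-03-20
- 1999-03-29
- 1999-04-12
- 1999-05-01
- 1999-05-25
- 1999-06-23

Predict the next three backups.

Intervals are 4, 9, 14, 19, 24, 29 days — an arithmetic progression with common difference 5.
Next gap: 34 days. 1999-06-23 + 34 days = 1999-07-27.
Next gap: 39 days. 1999-07-27 + 39 days = 1999-09-04.
Next gap: 44 days. 1999-09-04 + 44 days = 1999-10-18.

1999-07-27, 1999-09-04, 1999-10-18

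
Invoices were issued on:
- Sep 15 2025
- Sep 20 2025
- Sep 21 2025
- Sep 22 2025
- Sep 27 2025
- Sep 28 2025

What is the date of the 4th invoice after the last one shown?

Gaps: 5, 1, 1, 5, 1 days — not constant, but cyclic with period 3.
The events fall on every Monday, Saturday and Sunday.
Next Monday: Sep 29 2025.
The following Saturday is Oct 4 2025.
The following Sunday is Oct 5 2025.
The following Monday is Oct 6 2025.

Oct 6 2025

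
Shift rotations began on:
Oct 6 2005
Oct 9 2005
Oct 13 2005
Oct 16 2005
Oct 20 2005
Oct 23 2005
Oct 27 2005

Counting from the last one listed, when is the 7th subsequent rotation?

The gap pattern 3, 4, 3, 4, 3, 4 repeats every 2 events.
These are the Thursdays and Sundays of each week.
Next Sunday: Oct 30 2005.
Next Thursday: Nov 3 2005.
The following Sunday is Nov 6 2005.
The following Thursday is Nov 10 2005.
The following Sunday is Nov 13 2005.
Next Thursday: Nov 17 2005.
The following Sunday is Nov 20 2005.

Nov 20 2005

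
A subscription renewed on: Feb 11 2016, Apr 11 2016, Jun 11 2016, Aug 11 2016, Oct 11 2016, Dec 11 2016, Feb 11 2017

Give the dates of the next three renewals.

Apr 11 2017, Jun 11 2017, Aug 11 2017

The day-of-month is always 11 (60, 61, 61, 61, 61, 62 days between events).
So this recurs on the 11th of every 2 months.
Next: April 2017 → Apr 11 2017.
June 2017: Jun 11 2017.
Next: August 2017 → Aug 11 2017.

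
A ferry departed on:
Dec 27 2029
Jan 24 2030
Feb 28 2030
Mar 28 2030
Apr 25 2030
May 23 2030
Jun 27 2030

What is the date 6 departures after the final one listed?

Dec 26 2030

All dates are Thursdays, 28, 35, 28, 28, 28, 35 days apart.
Specifically, the 4th Thursday of each month.
4th Thursday of July 2030: Jul 25 2030.
4th Thursday of August 2030: Aug 22 2030.
4th Thursday of September 2030: Sep 26 2030.
October 2030 — 4th Thursday is Oct 24 2030.
November 2030 — 4th Thursday is Nov 28 2030.
December 2030 — 4th Thursday is Dec 26 2030.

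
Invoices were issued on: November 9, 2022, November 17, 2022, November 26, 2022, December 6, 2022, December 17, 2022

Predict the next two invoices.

December 29, 2022; January 11, 2023

Gaps: 8, 9, 10, 11 days — each gap is 1 larger than the previous one.
Next gap: 12 days. December 17, 2022 + 12 days = December 29, 2022.
Next gap: 13 days. December 29, 2022 + 13 days = January 11, 2023.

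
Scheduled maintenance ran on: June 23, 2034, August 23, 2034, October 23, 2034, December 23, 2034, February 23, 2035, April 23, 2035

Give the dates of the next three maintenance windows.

The day-of-month is always 23 (61, 61, 61, 62, 59 days between events).
So this recurs on the 23rd of every 2 months.
Next: June 2035 → June 23, 2035.
Next: August 2035 → August 23, 2035.
Next: October 2035 → October 23, 2035.

June 23, 2035; August 23, 2035; October 23, 2035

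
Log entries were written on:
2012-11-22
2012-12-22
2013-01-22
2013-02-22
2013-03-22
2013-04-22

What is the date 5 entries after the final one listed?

Gaps: 30, 31, 31, 28, 31 days — not constant. Every event is on the 22nd of the month.
Pattern: the 22nd of each month.
Next: May 2013 → 2013-05-22.
June 2013: 2013-06-22.
Next: July 2013 → 2013-07-22.
Next: August 2013 → 2013-08-22.
Next: September 2013 → 2013-09-22.

2013-09-22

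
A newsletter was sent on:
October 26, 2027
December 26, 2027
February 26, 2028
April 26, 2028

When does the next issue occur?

June 26, 2028

The day-of-month is always 26 (61, 62, 60 days between events).
So this recurs on the 26th of every 2 months.
Next: June 2028 → June 26, 2028.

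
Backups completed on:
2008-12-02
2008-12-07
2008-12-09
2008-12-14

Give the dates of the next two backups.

The gap pattern 5, 2, 5 repeats every 2 events.
These are the Tuesdays and Sundays of each week.
Next Tuesday: 2008-12-16.
The following Sunday is 2008-12-21.

2008-12-16, 2008-12-21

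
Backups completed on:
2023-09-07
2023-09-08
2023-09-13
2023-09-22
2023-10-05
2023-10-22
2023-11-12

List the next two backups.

2023-12-07, 2024-01-05

The spacing grows by 4 each time: 1, 5, 9, 13, 17, 21 days.
Next gap: 25 days. 2023-11-12 + 25 days = 2023-12-07.
Next gap: 29 days. 2023-12-07 + 29 days = 2024-01-05.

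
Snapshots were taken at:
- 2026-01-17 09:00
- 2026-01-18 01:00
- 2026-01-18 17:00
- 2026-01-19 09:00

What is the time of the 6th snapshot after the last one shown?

The interval is a steady 16 hours (16, 16, 16).
2026-01-19 09:00 + 16 h = 2026-01-20 01:00.
2026-01-20 01:00 + 16 h = 2026-01-20 17:00.
2026-01-20 17:00 + 16 h = 2026-01-21 09:00.
2026-01-21 09:00 + 16 h = 2026-01-22 01:00.
2026-01-22 01:00 + 16 h = 2026-01-22 17:00.
2026-01-22 17:00 + 16 h = 2026-01-23 09:00.

2026-01-23 09:00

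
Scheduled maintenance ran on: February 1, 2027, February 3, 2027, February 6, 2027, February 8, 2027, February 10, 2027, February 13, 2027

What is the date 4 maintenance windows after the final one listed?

February 22, 2027

The gap pattern 2, 3, 2, 2, 3 repeats every 3 events.
These are the Mondays, Wednesdays and Saturdays of each week.
Next Monday: February 15, 2027.
The following Wednesday is February 17, 2027.
Next Saturday: February 20, 2027.
Next Monday: February 22, 2027.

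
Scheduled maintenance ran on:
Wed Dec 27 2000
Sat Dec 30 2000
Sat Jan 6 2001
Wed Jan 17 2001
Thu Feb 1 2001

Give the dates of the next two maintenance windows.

Tue Feb 20 2001, Thu Mar 15 2001

The spacing grows by 4 each time: 3, 7, 11, 15 days.
Next gap: 19 days. Thu Feb 1 2001 + 19 days = Tue Feb 20 2001.
Next gap: 23 days. Tue Feb 20 2001 + 23 days = Thu Mar 15 2001.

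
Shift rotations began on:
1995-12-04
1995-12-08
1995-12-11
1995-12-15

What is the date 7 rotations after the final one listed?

1996-01-08

Every event lands on a Monday or Friday (gaps cycle 4, 3, 4).
So the schedule is: every Monday and Friday.
The following Monday is 1995-12-18.
The following Friday is 1995-12-22.
The following Monday is 1995-12-25.
Next Friday: 1995-12-29.
The following Monday is 1996-01-01.
Next Friday: 1996-01-05.
The following Monday is 1996-01-08.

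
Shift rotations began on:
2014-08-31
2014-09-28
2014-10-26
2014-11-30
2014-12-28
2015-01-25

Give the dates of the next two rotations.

These are Sundays with 28, 28, 35, 28, 28-day gaps.
Each is the final Sunday of its month — 2014-08-31 is past the 28th, so '4th Sunday' doesn't fit.
Last Sunday of February 2015: 2015-02-22.
Last Sunday of March 2015: 2015-03-29.

2015-02-22, 2015-03-29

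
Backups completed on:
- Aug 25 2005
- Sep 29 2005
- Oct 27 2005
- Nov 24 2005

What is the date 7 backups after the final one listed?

Jun 29 2006

All Thursdays; the gaps (35, 28, 28) vary with month length.
This is the last Thursday of each month.
Last Thursday of December 2005: Dec 29 2005.
Last Thursday of January 2006: Jan 26 2006.
February 2006 ends with Thursday Feb 23 2006.
March 2006 ends with Thursday Mar 30 2006.
Last Thursday of April 2006: Apr 27 2006.
Last Thursday of May 2006: May 25 2006.
Last Thursday of June 2006: Jun 29 2006.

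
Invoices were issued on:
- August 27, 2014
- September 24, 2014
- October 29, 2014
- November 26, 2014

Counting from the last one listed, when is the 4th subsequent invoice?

These are Wednesdays with 28, 35, 28-day gaps.
Each is the final Wednesday of its month — October 29, 2014 is past the 28th, so '4th Wednesday' doesn't fit.
December 2014 ends with Wednesday December 31, 2014.
January 2015 ends with Wednesday January 28, 2015.
February 2015 ends with Wednesday February 25, 2015.
Last Wednesday of March 2015: March 25, 2015.

March 25, 2015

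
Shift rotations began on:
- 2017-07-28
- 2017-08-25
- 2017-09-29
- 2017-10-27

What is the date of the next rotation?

2017-11-24

Every date is a Friday; gaps 28, 35, 28 days.
Each is the last Friday of its month (at least one falls on the 29th or later, ruling out '4th Friday').
November 2017 ends with Friday 2017-11-24.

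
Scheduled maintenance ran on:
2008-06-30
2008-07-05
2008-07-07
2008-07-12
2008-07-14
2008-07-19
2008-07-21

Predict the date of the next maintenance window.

2008-07-26

Gaps: 5, 2, 5, 2, 5, 2 days — not constant, but cyclic with period 2.
The events fall on every Monday and Saturday.
The following Saturday is 2008-07-26.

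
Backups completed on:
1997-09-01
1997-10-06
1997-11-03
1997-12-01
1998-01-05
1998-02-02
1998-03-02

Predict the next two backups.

1998-04-06, 1998-05-04

Gaps: 35, 28, 28, 35, 28, 28 days — a mix of 28 and 35. Every date is a Monday.
Each is the 1st Monday of its month.
1st Monday of April 1998: 1998-04-06.
May 1998 — 1st Monday is 1998-05-04.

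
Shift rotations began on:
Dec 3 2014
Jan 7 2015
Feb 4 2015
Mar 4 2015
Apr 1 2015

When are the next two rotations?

May 6 2015, Jun 3 2015

All dates are Wednesdays, 35, 28, 28, 28 days apart.
Specifically, the 1st Wednesday of each month.
1st Wednesday of May 2015: May 6 2015.
1st Wednesday of June 2015: Jun 3 2015.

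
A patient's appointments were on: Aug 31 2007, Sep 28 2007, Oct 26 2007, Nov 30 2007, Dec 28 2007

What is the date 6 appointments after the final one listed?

All Fridays; the gaps (28, 28, 35, 28) vary with month length.
This is the last Friday of each month.
Last Friday of January 2008: Jan 25 2008.
February 2008 ends with Friday Feb 29 2008.
Last Friday of March 2008: Mar 28 2008.
Last Friday of April 2008: Apr 25 2008.
Last Friday of May 2008: May 30 2008.
June 2008 ends with Friday Jun 27 2008.

Jun 27 2008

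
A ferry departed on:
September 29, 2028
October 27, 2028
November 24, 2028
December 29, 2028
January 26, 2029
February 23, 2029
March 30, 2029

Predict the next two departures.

These are Fridays with 28, 28, 35, 28, 28, 35-day gaps.
Each is the final Friday of its month — September 29, 2028 is past the 28th, so '4th Friday' doesn't fit.
Last Friday of April 2029: April 27, 2029.
Last Friday of May 2029: May 25, 2029.

April 27, 2029; May 25, 2029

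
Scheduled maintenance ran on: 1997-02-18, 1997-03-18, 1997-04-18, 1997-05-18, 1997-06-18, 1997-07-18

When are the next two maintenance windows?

Each date is the 18th; the gaps (28, 31, 30, 31, 30) track the month lengths.
The rule is the 18th of each month.
August 1997: 1997-08-18.
September 1997: 1997-09-18.

1997-08-18, 1997-09-18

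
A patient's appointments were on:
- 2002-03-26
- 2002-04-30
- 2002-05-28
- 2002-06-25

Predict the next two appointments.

2002-07-30, 2002-08-27

These are Tuesdays with 35, 28, 28-day gaps.
Each is the final Tuesday of its month — 2002-04-30 is past the 28th, so '4th Tuesday' doesn't fit.
Last Tuesday of July 2002: 2002-07-30.
Last Tuesday of August 2002: 2002-08-27.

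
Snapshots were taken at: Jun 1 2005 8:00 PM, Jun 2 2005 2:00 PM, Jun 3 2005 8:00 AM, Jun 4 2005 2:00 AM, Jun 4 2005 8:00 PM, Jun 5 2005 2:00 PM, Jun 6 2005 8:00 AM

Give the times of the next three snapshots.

The interval is a steady 18 hours (18, 18, 18, 18, 18, 18).
Jun 6 2005 8:00 AM + 18 h = Jun 7 2005 2:00 AM.
Jun 7 2005 2:00 AM + 18 h = Jun 7 2005 8:00 PM.
Jun 7 2005 8:00 PM + 18 h = Jun 8 2005 2:00 PM.

Jun 7 2005 2:00 AM, Jun 7 2005 8:00 PM, Jun 8 2005 2:00 PM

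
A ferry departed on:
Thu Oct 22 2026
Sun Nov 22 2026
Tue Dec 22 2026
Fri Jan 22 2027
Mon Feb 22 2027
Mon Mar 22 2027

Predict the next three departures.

Gaps: 31, 30, 31, 31, 28 days — not constant. Every event is on the 22nd of the month.
Pattern: the 22nd of each month.
April 2027: Thu Apr 22 2027.
May 2027: Sat May 22 2027.
Next: June 2027 → Tue Jun 22 2027.

Thu Apr 22 2027, Sat May 22 2027, Tue Jun 22 2027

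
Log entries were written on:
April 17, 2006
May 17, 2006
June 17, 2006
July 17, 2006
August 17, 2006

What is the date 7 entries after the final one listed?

March 17, 2007

The day-of-month is always 17 (30, 31, 30, 31 days between events).
So this recurs on the 17th of each month.
Next: September 2006 → September 17, 2006.
October 2006: October 17, 2006.
Next: November 2006 → November 17, 2006.
December 2006: December 17, 2006.
January 2007: January 17, 2007.
February 2007: February 17, 2007.
Next: March 2007 → March 17, 2007.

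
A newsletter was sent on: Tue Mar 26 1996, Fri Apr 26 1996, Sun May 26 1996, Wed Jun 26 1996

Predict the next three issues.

Fri Jul 26 1996, Mon Aug 26 1996, Thu Sep 26 1996

The day-of-month is always 26 (31, 30, 31 days between events).
So this recurs on the 26th of each month.
July 1996: Fri Jul 26 1996.
Next: August 1996 → Mon Aug 26 1996.
September 1996: Thu Sep 26 1996.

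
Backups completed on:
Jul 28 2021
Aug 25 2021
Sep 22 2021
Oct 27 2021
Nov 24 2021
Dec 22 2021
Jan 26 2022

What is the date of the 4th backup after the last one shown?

May 25 2022

All dates are Wednesdays, 28, 28, 35, 28, 28, 35 days apart.
Specifically, the 4th Wednesday of each month.
February 2022 — 4th Wednesday is Feb 23 2022.
4th Wednesday of March 2022: Mar 23 2022.
April 2022 — 4th Wednesday is Apr 27 2022.
4th Wednesday of May 2022: May 25 2022.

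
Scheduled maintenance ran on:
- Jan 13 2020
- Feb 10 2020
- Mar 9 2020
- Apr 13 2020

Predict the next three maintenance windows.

All dates are Mondays, 28, 28, 35 days apart.
Specifically, the 2nd Monday of each month.
May 2020 — 2nd Monday is May 11 2020.
June 2020 — 2nd Monday is Jun 8 2020.
July 2020 — 2nd Monday is Jul 13 2020.

May 11 2020, Jun 8 2020, Jul 13 2020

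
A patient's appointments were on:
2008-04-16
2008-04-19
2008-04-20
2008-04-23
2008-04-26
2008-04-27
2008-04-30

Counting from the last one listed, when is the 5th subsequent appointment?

Gaps: 3, 1, 3, 3, 1, 3 days — not constant, but cyclic with period 3.
The events fall on every Wednesday, Saturday and Sunday.
The following Saturday is 2008-05-03.
The following Sunday is 2008-05-04.
The following Wednesday is 2008-05-07.
Next Saturday: 2008-05-10.
The following Sunday is 2008-05-11.

2008-05-11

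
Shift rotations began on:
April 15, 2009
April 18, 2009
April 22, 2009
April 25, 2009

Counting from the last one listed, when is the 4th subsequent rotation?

The gap pattern 3, 4, 3 repeats every 2 events.
These are the Wednesdays and Saturdays of each week.
The following Wednesday is April 29, 2009.
The following Saturday is May 2, 2009.
The following Wednesday is May 6, 2009.
The following Saturday is May 9, 2009.

May 9, 2009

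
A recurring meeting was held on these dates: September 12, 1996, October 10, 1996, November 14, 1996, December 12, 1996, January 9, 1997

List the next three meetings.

February 13, 1997; March 13, 1997; April 10, 1997

These are Thursdays at 28- or 35-day spacing (28, 35, 28, 28).
The pattern: 2nd Thursday of the month.
February 1997 — 2nd Thursday is February 13, 1997.
2nd Thursday of March 1997: March 13, 1997.
2nd Thursday of April 1997: April 10, 1997.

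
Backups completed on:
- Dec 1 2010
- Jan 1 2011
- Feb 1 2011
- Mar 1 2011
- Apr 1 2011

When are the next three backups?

The day-of-month is always 1 (31, 31, 28, 31 days between events).
So this recurs on the 1st of each month.
May 2011: May 1 2011.
Next: June 2011 → Jun 1 2011.
July 2011: Jul 1 2011.

May 1 2011, Jun 1 2011, Jul 1 2011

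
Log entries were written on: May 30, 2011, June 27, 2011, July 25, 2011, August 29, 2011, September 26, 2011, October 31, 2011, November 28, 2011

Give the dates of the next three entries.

December 26, 2011; January 30, 2012; February 27, 2012

These are Mondays with 28, 28, 35, 28, 35, 28-day gaps.
Each is the final Monday of its month — May 30, 2011 is past the 28th, so '4th Monday' doesn't fit.
Last Monday of December 2011: December 26, 2011.
Last Monday of January 2012: January 30, 2012.
February 2012 ends with Monday February 27, 2012.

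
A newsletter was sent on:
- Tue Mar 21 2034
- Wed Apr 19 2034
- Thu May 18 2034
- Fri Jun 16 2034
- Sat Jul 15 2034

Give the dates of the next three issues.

The spacing is 29, 29, 29, 29 days — always 29 days.
Sat Jul 15 2034 + 29 days = Sun Aug 13 2034.
Sun Aug 13 2034 + 29 days = Mon Sep 11 2034.
Mon Sep 11 2034 + 29 days = Tue Oct 10 2034.

Sun Aug 13 2034, Mon Sep 11 2034, Tue Oct 10 2034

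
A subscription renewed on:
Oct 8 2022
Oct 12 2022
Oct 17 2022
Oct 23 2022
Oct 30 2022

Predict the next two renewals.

The spacing grows by 1 each time: 4, 5, 6, 7 days.
Next gap: 8 days. Oct 30 2022 + 8 days = Nov 7 2022.
Next gap: 9 days. Nov 7 2022 + 9 days = Nov 16 2022.

Nov 7 2022, Nov 16 2022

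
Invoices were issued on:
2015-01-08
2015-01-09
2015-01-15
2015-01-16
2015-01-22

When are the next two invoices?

Every event lands on a Thursday or Friday (gaps cycle 1, 6, 1, 6).
So the schedule is: every Thursday and Friday.
Next Friday: 2015-01-23.
The following Thursday is 2015-01-29.

2015-01-23, 2015-01-29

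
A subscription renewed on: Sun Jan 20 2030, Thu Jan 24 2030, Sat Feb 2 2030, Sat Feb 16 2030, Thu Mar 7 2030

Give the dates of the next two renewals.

Sun Mar 31 2030, Mon Apr 29 2030

Gaps: 4, 9, 14, 19 days — each gap is 5 larger than the previous one.
Next gap: 24 days. Thu Mar 7 2030 + 24 days = Sun Mar 31 2030.
Next gap: 29 days. Sun Mar 31 2030 + 29 days = Mon Apr 29 2030.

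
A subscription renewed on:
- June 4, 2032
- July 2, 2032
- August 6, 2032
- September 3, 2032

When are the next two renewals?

October 1, 2032; November 5, 2032

All dates are Fridays, 28, 35, 28 days apart.
Specifically, the 1st Friday of each month.
1st Friday of October 2032: October 1, 2032.
November 2032 — 1st Friday is November 5, 2032.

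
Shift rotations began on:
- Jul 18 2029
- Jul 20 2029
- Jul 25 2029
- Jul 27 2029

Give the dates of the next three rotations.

Gaps: 2, 5, 2 days — not constant, but cyclic with period 2.
The events fall on every Wednesday and Friday.
The following Wednesday is Aug 1 2029.
The following Friday is Aug 3 2029.
The following Wednesday is Aug 8 2029.

Aug 1 2029, Aug 3 2029, Aug 8 2029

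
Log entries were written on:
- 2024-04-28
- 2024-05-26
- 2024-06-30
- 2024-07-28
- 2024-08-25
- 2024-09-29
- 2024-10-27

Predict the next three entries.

2024-11-24, 2024-12-29, 2025-01-26

All Sundays; the gaps (28, 35, 28, 28, 35, 28) vary with month length.
This is the last Sunday of each month.
November 2024 ends with Sunday 2024-11-24.
Last Sunday of December 2024: 2024-12-29.
January 2025 ends with Sunday 2025-01-26.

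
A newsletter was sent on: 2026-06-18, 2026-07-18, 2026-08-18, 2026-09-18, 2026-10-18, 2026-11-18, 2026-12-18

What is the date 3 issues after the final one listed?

2027-03-18

Each date is the 18th; the gaps (30, 31, 31, 30, 31, 30) track the month lengths.
The rule is the 18th of each month.
Next: January 2027 → 2027-01-18.
Next: February 2027 → 2027-02-18.
March 2027: 2027-03-18.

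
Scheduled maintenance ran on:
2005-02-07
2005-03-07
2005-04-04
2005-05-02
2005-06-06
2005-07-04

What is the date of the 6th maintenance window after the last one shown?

All dates are Mondays, 28, 28, 28, 35, 28 days apart.
Specifically, the 1st Monday of each month.
1st Monday of August 2005: 2005-08-01.
September 2005 — 1st Monday is 2005-09-05.
October 2005 — 1st Monday is 2005-10-03.
November 2005 — 1st Monday is 2005-11-07.
1st Monday of December 2005: 2005-12-05.
January 2006 — 1st Monday is 2006-01-02.

2006-01-02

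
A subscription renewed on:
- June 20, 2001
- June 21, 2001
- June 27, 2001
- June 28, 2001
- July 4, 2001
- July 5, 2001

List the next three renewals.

Gaps: 1, 6, 1, 6, 1 days — not constant, but cyclic with period 2.
The events fall on every Wednesday and Thursday.
The following Wednesday is July 11, 2001.
Next Thursday: July 12, 2001.
The following Wednesday is July 18, 2001.

July 11, 2001; July 12, 2001; July 18, 2001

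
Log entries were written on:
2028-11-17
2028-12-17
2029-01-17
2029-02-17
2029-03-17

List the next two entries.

2029-04-17, 2029-05-17

Gaps: 30, 31, 31, 28 days — not constant. Every event is on the 17th of the month.
Pattern: the 17th of each month.
April 2029: 2029-04-17.
Next: May 2029 → 2029-05-17.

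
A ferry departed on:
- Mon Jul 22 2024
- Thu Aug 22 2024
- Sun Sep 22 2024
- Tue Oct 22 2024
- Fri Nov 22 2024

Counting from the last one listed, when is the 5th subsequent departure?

Tue Apr 22 2025

Gaps: 31, 31, 30, 31 days — not constant. Every event is on the 22nd of the month.
Pattern: the 22nd of each month.
Next: December 2024 → Sun Dec 22 2024.
January 2025: Wed Jan 22 2025.
Next: February 2025 → Sat Feb 22 2025.
Next: March 2025 → Sat Mar 22 2025.
Next: April 2025 → Tue Apr 22 2025.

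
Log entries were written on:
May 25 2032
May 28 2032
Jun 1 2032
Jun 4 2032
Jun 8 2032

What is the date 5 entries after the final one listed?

Jun 25 2032

Every event lands on a Tuesday or Friday (gaps cycle 3, 4, 3, 4).
So the schedule is: every Tuesday and Friday.
Next Friday: Jun 11 2032.
Next Tuesday: Jun 15 2032.
Next Friday: Jun 18 2032.
The following Tuesday is Jun 22 2032.
Next Friday: Jun 25 2032.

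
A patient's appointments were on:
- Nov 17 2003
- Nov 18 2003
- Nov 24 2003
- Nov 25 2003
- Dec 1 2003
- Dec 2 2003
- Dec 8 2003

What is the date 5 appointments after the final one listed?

The gap pattern 1, 6, 1, 6, 1, 6 repeats every 2 events.
These are the Mondays and Tuesdays of each week.
Next Tuesday: Dec 9 2003.
Next Monday: Dec 15 2003.
Next Tuesday: Dec 16 2003.
The following Monday is Dec 22 2003.
The following Tuesday is Dec 23 2003.

Dec 23 2003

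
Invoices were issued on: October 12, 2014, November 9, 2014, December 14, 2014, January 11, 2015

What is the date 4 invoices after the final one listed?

May 10, 2015

Gaps: 28, 35, 28 days — a mix of 28 and 35. Every date is a Sunday.
Each is the 2nd Sunday of its month.
February 2015 — 2nd Sunday is February 8, 2015.
March 2015 — 2nd Sunday is March 8, 2015.
April 2015 — 2nd Sunday is April 12, 2015.
2nd Sunday of May 2015: May 10, 2015.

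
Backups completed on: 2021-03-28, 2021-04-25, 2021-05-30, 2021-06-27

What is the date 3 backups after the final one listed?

These are Sundays with 28, 35, 28-day gaps.
Each is the final Sunday of its month — 2021-05-30 is past the 28th, so '4th Sunday' doesn't fit.
Last Sunday of July 2021: 2021-07-25.
August 2021 ends with Sunday 2021-08-29.
Last Sunday of September 2021: 2021-09-26.

2021-09-26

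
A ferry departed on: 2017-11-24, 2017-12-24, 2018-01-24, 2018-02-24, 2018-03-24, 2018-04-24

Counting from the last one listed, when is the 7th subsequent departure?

Each date is the 24th; the gaps (30, 31, 31, 28, 31) track the month lengths.
The rule is the 24th of each month.
Next: May 2018 → 2018-05-24.
June 2018: 2018-06-24.
Next: July 2018 → 2018-07-24.
Next: August 2018 → 2018-08-24.
Next: September 2018 → 2018-09-24.
October 2018: 2018-10-24.
November 2018: 2018-11-24.

2018-11-24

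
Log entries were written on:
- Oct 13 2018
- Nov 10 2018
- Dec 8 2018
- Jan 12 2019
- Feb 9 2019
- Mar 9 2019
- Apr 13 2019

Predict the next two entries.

These are Saturdays at 28- or 35-day spacing (28, 28, 35, 28, 28, 35).
The pattern: 2nd Saturday of the month.
2nd Saturday of May 2019: May 11 2019.
June 2019 — 2nd Saturday is Jun 8 2019.

May 11 2019, Jun 8 2019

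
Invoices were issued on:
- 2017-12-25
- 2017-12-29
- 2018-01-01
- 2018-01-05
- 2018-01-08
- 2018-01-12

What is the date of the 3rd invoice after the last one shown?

Gaps: 4, 3, 4, 3, 4 days — not constant, but cyclic with period 2.
The events fall on every Monday and Friday.
Next Monday: 2018-01-15.
Next Friday: 2018-01-19.
Next Monday: 2018-01-22.

2018-01-22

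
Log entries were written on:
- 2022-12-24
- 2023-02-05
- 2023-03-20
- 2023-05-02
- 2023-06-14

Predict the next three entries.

Every event comes 43 days after the last (43, 43, 43, 43).
2023-06-14 + 43 days = 2023-07-27.
2023-07-27 + 43 days = 2023-09-08.
2023-09-08 + 43 days = 2023-10-21.

2023-07-27, 2023-09-08, 2023-10-21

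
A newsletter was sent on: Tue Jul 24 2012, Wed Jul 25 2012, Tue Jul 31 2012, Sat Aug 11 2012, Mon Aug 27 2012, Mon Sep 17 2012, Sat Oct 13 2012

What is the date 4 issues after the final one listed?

Sat Mar 16 2013

The spacing grows by 5 each time: 1, 6, 11, 16, 21, 26 days.
Next gap: 31 days. Sat Oct 13 2012 + 31 days = Tue Nov 13 2012.
Next gap: 36 days. Tue Nov 13 2012 + 36 days = Wed Dec 19 2012.
Next gap: 41 days. Wed Dec 19 2012 + 41 days = Tue Jan 29 2013.
Next gap: 46 days. Tue Jan 29 2013 + 46 days = Sat Mar 16 2013.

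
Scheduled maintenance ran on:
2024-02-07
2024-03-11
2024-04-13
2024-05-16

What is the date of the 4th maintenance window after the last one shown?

2024-09-25

Every event comes 33 days after the last (33, 33, 33).
2024-05-16 + 33 days = 2024-06-18.
2024-06-18 + 33 days = 2024-07-21.
2024-07-21 + 33 days = 2024-08-23.
2024-08-23 + 33 days = 2024-09-25.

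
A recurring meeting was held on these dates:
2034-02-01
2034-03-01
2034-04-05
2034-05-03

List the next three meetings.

Gaps: 28, 35, 28 days — a mix of 28 and 35. Every date is a Wednesday.
Each is the 1st Wednesday of its month.
June 2034 — 1st Wednesday is 2034-06-07.
July 2034 — 1st Wednesday is 2034-07-05.
August 2034 — 1st Wednesday is 2034-08-02.

2034-06-07, 2034-07-05, 2034-08-02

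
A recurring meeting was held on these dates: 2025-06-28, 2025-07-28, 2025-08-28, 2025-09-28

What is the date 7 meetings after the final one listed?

2026-04-28

The day-of-month is always 28 (30, 31, 31 days between events).
So this recurs on the 28th of each month.
Next: October 2025 → 2025-10-28.
November 2025: 2025-11-28.
December 2025: 2025-12-28.
January 2026: 2026-01-28.
February 2026: 2026-02-28.
March 2026: 2026-03-28.
Next: April 2026 → 2026-04-28.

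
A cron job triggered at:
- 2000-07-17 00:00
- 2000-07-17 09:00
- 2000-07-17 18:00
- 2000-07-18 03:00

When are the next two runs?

2000-07-18 12:00, 2000-07-18 21:00

Spacing: 9, 9, 9 h — constant 9 h.
2000-07-18 03:00 + 9 h = 2000-07-18 12:00.
2000-07-18 12:00 + 9 h = 2000-07-18 21:00.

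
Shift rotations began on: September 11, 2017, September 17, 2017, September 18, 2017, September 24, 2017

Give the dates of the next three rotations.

September 25, 2017; October 1, 2017; October 2, 2017

Gaps: 6, 1, 6 days — not constant, but cyclic with period 2.
The events fall on every Monday and Sunday.
The following Monday is September 25, 2017.
The following Sunday is October 1, 2017.
Next Monday: October 2, 2017.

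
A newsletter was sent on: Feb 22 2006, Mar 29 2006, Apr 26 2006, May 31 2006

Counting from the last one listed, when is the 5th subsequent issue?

These are Wednesdays with 35, 28, 35-day gaps.
Each is the final Wednesday of its month — Mar 29 2006 is past the 28th, so '4th Wednesday' doesn't fit.
Last Wednesday of June 2006: Jun 28 2006.
Last Wednesday of July 2006: Jul 26 2006.
August 2006 ends with Wednesday Aug 30 2006.
Last Wednesday of September 2006: Sep 27 2006.
Last Wednesday of October 2006: Oct 25 2006.

Oct 25 2006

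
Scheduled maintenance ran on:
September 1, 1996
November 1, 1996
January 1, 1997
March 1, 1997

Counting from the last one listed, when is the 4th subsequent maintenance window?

November 1, 1997

The day-of-month is always 1 (61, 61, 59 days between events).
So this recurs on the 1st of every 2 months.
May 1997: May 1, 1997.
Next: July 1997 → July 1, 1997.
September 1997: September 1, 1997.
Next: November 1997 → November 1, 1997.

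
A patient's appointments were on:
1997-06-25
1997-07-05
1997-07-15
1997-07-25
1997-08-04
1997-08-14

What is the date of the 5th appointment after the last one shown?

Gaps between consecutive events: 10, 10, 10, 10, 10 days — a constant 10-day interval.
1997-08-14 + 10 days = 1997-08-24.
1997-08-24 + 10 days = 1997-09-03.
1997-09-03 + 10 days = 1997-09-13.
1997-09-13 + 10 days = 1997-09-23.
1997-09-23 + 10 days = 1997-10-03.

1997-10-03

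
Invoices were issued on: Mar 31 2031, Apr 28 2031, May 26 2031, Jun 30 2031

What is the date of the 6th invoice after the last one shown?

These are Mondays with 28, 28, 35-day gaps.
Each is the final Monday of its month — Mar 31 2031 is past the 28th, so '4th Monday' doesn't fit.
July 2031 ends with Monday Jul 28 2031.
Last Monday of August 2031: Aug 25 2031.
September 2031 ends with Monday Sep 29 2031.
October 2031 ends with Monday Oct 27 2031.
Last Monday of November 2031: Nov 24 2031.
December 2031 ends with Monday Dec 29 2031.

Dec 29 2031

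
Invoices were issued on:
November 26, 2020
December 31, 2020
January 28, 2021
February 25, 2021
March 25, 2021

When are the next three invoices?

April 29, 2021; May 27, 2021; June 24, 2021

All Thursdays; the gaps (35, 28, 28, 28) vary with month length.
This is the last Thursday of each month.
April 2021 ends with Thursday April 29, 2021.
May 2021 ends with Thursday May 27, 2021.
June 2021 ends with Thursday June 24, 2021.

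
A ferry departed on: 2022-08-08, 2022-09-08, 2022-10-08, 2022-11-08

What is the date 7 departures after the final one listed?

Gaps: 31, 30, 31 days — not constant. Every event is on the 8th of the month.
Pattern: the 8th of each month.
December 2022: 2022-12-08.
Next: January 2023 → 2023-01-08.
Next: February 2023 → 2023-02-08.
Next: March 2023 → 2023-03-08.
Next: April 2023 → 2023-04-08.
Next: May 2023 → 2023-05-08.
Next: June 2023 → 2023-06-08.

2023-06-08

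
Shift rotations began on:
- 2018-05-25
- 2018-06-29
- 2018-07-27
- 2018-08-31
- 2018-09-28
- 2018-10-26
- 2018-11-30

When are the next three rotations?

These are Fridays with 35, 28, 35, 28, 28, 35-day gaps.
Each is the final Friday of its month — 2018-06-29 is past the 28th, so '4th Friday' doesn't fit.
Last Friday of December 2018: 2018-12-28.
January 2019 ends with Friday 2019-01-25.
Last Friday of February 2019: 2019-02-22.

2018-12-28, 2019-01-25, 2019-02-22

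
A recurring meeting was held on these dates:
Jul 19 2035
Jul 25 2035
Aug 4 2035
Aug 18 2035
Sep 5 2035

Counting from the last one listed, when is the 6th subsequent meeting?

Mar 15 2036

Gaps: 6, 10, 14, 18 days — each gap is 4 larger than the previous one.
Next gap: 22 days. Sep 5 2035 + 22 days = Sep 27 2035.
Next gap: 26 days. Sep 27 2035 + 26 days = Oct 23 2035.
Next gap: 30 days. Oct 23 2035 + 30 days = Nov 22 2035.
Next gap: 34 days. Nov 22 2035 + 34 days = Dec 26 2035.
Next gap: 38 days. Dec 26 2035 + 38 days = Feb 2 2036.
Next gap: 42 days. Feb 2 2036 + 42 days = Mar 15 2036.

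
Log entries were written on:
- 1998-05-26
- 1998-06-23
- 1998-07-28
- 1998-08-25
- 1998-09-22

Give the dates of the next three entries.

1998-10-27, 1998-11-24, 1998-12-22

All dates are Tuesdays, 28, 35, 28, 28 days apart.
Specifically, the 4th Tuesday of each month.
October 1998 — 4th Tuesday is 1998-10-27.
November 1998 — 4th Tuesday is 1998-11-24.
December 1998 — 4th Tuesday is 1998-12-22.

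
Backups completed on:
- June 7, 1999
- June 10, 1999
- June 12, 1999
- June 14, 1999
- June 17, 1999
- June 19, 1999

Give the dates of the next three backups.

Every event lands on a Monday or Thursday or Saturday (gaps cycle 3, 2, 2, 3, 2).
So the schedule is: every Monday, Thursday and Saturday.
The following Monday is June 21, 1999.
The following Thursday is June 24, 1999.
Next Saturday: June 26, 1999.

June 21, 1999; June 24, 1999; June 26, 1999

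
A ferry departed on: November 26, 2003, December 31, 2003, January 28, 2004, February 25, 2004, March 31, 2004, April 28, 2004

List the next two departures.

All Wednesdays; the gaps (35, 28, 28, 35, 28) vary with month length.
This is the last Wednesday of each month.
May 2004 ends with Wednesday May 26, 2004.
June 2004 ends with Wednesday June 30, 2004.

May 26, 2004; June 30, 2004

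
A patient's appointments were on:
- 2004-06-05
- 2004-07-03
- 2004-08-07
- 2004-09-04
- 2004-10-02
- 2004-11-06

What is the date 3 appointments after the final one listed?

All dates are Saturdays, 28, 35, 28, 28, 35 days apart.
Specifically, the 1st Saturday of each month.
December 2004 — 1st Saturday is 2004-12-04.
1st Saturday of January 2005: 2005-01-01.
February 2005 — 1st Saturday is 2005-02-05.

2005-02-05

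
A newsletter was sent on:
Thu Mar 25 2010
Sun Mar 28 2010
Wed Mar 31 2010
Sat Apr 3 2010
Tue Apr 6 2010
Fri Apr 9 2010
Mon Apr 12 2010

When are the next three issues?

Thu Apr 15 2010, Sun Apr 18 2010, Wed Apr 21 2010

The spacing is 3, 3, 3, 3, 3, 3 days — always 3 days.
Mon Apr 12 2010 + 3 days = Thu Apr 15 2010.
Thu Apr 15 2010 + 3 days = Sun Apr 18 2010.
Sun Apr 18 2010 + 3 days = Wed Apr 21 2010.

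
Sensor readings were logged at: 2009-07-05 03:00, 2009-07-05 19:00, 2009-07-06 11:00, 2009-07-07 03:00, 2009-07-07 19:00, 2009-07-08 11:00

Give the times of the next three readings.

2009-07-09 03:00, 2009-07-09 19:00, 2009-07-10 11:00

Gaps: 16, 16, 16, 16, 16 hours — each event is 16 hours after the previous one.
2009-07-08 11:00 + 16 h = 2009-07-09 03:00.
2009-07-09 03:00 + 16 h = 2009-07-09 19:00.
2009-07-09 19:00 + 16 h = 2009-07-10 11:00.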